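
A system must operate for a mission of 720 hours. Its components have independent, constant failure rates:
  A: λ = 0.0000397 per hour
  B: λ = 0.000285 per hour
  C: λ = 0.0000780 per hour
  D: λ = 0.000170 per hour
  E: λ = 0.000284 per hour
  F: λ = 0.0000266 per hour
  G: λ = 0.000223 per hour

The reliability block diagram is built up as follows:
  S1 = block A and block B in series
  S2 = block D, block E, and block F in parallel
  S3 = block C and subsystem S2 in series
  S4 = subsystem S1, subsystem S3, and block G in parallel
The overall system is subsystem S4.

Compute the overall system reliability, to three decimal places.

R(A) = exp(−0.0000397 × 720) = 0.97182
R(B) = exp(−0.000285 × 720) = 0.81448
R(C) = exp(−0.0000780 × 720) = 0.94539
R(D) = exp(−0.000170 × 720) = 0.88479
R(E) = exp(−0.000284 × 720) = 0.81507
R(F) = exp(−0.0000266 × 720) = 0.98103
R(G) = exp(−0.000223 × 720) = 0.85167
Series (A and B): 0.97182 × 0.81448 = 0.79153
Parallel (D, E, and F): 1 − (1 − 0.88479)(1 − 0.81507)(1 − 0.98103) = 0.99960
Series (C and [0.99960]): 0.94539 × 0.99960 = 0.94501
Parallel ([0.79153], [0.94501], and G): 1 − (1 − 0.79153)(1 − 0.94501)(1 − 0.85167) = 0.998

0.998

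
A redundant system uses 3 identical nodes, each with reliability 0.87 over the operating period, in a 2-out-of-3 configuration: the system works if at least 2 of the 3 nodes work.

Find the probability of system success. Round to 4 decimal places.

R = Σ_{i=2}^{3} C(3,i) p^i (1−p)^{3−i} with p = 0.87
C(3,2)·0.87^2·0.13^1 = 0.295191
C(3,3)·0.87^3·0.13^0 = 0.658503
Sum = 0.9537

0.9537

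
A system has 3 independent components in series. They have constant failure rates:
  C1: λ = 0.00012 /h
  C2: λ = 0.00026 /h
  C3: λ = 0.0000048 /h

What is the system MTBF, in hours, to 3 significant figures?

Series of exponential components: λ_sys = Σ λ_i
λ_sys = 0.00012 + 0.00026 + 0.0000048 = 3.8480e-04 /h
MTBF = 1 / λ_sys = 2600 h

2600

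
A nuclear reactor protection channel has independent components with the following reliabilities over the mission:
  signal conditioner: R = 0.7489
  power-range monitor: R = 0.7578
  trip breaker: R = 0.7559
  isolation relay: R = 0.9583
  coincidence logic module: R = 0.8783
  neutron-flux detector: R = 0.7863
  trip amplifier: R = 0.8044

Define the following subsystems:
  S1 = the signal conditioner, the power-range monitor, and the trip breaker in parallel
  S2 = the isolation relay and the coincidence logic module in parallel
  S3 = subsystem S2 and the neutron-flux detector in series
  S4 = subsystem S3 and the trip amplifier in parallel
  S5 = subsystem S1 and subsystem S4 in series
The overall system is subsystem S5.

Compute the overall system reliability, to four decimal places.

Parallel (signal conditioner, power-range monitor, and trip breaker): 1 − (1 − 0.748900)(1 − 0.757800)(1 − 0.755900) = 0.985155
Parallel (isolation relay and coincidence logic module): 1 − (1 − 0.958300)(1 − 0.878300) = 0.994925
Series ([0.994925] and neutron-flux detector): 0.994925 × 0.786300 = 0.782310
Parallel ([0.782310] and trip amplifier): 1 − (1 − 0.782310)(1 − 0.804400) = 0.957420
Series ([0.985155] and [0.957420]): 0.985155 × 0.957420 = 0.9432

0.9432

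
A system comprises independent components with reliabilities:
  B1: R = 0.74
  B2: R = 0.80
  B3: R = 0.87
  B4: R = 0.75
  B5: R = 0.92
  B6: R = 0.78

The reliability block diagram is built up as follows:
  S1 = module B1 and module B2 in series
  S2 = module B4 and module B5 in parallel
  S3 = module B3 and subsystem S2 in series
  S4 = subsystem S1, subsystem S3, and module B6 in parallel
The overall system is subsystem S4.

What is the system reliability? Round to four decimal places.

Series (B1 and B2): 0.740000 × 0.800000 = 0.592000
Parallel (B4 and B5): 1 − (1 − 0.750000)(1 − 0.920000) = 0.980000
Series (B3 and [0.980000]): 0.870000 × 0.980000 = 0.852600
Parallel ([0.592000], [0.852600], and B6): 1 − (1 − 0.592000)(1 − 0.852600)(1 − 0.780000) = 0.9868

0.9868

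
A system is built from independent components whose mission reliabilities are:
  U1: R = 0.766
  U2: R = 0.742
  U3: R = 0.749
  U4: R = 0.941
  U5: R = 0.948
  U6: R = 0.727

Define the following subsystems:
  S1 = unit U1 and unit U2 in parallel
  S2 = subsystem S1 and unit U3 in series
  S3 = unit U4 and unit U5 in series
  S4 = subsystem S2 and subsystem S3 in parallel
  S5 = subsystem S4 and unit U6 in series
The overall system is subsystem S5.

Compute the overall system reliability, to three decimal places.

0.704

Parallel (U1 and U2): 1 − (1 − 0.76600)(1 − 0.74200) = 0.93963
Series ([0.93963] and U3): 0.93963 × 0.74900 = 0.70378
Series (U4 and U5): 0.94100 × 0.94800 = 0.89207
Parallel ([0.70378] and [0.89207]): 1 − (1 − 0.70378)(1 − 0.89207) = 0.96803
Series ([0.96803] and U6): 0.96803 × 0.72700 = 0.704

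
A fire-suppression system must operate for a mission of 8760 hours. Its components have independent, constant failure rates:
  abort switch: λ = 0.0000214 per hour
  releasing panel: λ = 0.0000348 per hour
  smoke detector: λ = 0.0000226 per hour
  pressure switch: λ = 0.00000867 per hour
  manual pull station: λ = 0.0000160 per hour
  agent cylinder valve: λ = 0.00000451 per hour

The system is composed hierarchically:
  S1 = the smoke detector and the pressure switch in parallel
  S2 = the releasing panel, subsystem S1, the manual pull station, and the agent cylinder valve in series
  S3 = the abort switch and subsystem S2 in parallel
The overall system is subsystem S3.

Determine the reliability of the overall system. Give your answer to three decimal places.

R(abort switch) = exp(−0.0000214 × 8760) = 0.82906
R(releasing panel) = exp(−0.0000348 × 8760) = 0.73724
R(smoke detector) = exp(−0.0000226 × 8760) = 0.82039
R(pressure switch) = exp(−0.00000867 × 8760) = 0.92686
R(manual pull station) = exp(−0.0000160 × 8760) = 0.86922
R(agent cylinder valve) = exp(−0.00000451 × 8760) = 0.96126
Parallel (smoke detector and pressure switch): 1 − (1 − 0.82039)(1 − 0.92686) = 0.98686
Series (releasing panel, [0.98686], manual pull station, and agent cylinder valve): 0.73724 × 0.98686 × 0.86922 × 0.96126 = 0.60790
Parallel (abort switch and [0.60790]): 1 − (1 − 0.82906)(1 − 0.60790) = 0.933

0.933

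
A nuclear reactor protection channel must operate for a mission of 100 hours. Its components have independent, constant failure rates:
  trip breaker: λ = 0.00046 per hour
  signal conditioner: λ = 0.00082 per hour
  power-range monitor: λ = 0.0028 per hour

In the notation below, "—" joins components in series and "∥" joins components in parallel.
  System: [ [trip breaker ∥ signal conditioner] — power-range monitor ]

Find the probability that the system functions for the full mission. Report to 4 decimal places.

R(trip breaker) = exp(−0.00046 × 100) = 0.955042
R(signal conditioner) = exp(−0.00082 × 100) = 0.921272
R(power-range monitor) = exp(−0.0028 × 100) = 0.755784
Parallel (trip breaker and signal conditioner): 1 − (1 − 0.955042)(1 − 0.921272) = 0.996461
Series ([0.996461] and power-range monitor): 0.996461 × 0.755784 = 0.7531

0.7531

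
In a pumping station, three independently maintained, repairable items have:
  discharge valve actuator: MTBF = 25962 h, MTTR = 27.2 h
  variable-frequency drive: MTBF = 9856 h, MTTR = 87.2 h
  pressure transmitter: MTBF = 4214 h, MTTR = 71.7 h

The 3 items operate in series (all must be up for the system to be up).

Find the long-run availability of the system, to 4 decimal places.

A(discharge valve actuator) = MTBF/(MTBF+MTTR) = 25962/(25962+27.2) = 0.998953
A(variable-frequency drive) = MTBF/(MTBF+MTTR) = 9856/(9856+87.2) = 0.991230
A(pressure transmitter) = MTBF/(MTBF+MTTR) = 4214/(4214+71.7) = 0.983270
Series availability: 0.998953 × 0.991230 × 0.983270 = 0.9736

0.9736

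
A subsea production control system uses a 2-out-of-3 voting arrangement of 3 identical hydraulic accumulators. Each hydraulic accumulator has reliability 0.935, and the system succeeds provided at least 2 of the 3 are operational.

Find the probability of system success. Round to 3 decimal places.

0.988

R = Σ_{i=2}^{3} C(3,i) p^i (1−p)^{3−i} with p = 0.935
C(3,2)·0.935^2·0.065^1 = 0.17047
C(3,3)·0.935^3·0.065^0 = 0.81740
Sum = 0.988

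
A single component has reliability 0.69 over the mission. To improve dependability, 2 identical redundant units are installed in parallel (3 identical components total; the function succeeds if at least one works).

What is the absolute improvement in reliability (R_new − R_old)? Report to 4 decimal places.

R_before = 0.69
R_after = 1 − (1 − 0.69)^3 = 0.9702
ΔR = 0.9702 − 0.69 = 0.2802

0.2802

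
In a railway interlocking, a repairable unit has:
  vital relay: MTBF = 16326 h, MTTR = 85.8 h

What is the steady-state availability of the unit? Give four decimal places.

A(vital relay) = MTBF/(MTBF+MTTR) = 16326/(16326+85.8) = 0.9948

0.9948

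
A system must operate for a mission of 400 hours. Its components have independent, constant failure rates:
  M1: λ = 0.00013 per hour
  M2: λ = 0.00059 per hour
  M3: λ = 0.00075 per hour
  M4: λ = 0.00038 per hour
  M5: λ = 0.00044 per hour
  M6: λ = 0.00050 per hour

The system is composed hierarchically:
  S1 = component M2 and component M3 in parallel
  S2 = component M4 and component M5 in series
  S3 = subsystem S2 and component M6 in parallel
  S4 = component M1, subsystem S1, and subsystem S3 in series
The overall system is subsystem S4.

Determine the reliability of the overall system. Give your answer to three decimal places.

0.852

R(M1) = exp(−0.00013 × 400) = 0.94933
R(M2) = exp(−0.00059 × 400) = 0.78978
R(M3) = exp(−0.00075 × 400) = 0.74082
R(M4) = exp(−0.00038 × 400) = 0.85899
R(M5) = exp(−0.00044 × 400) = 0.83862
R(M6) = exp(−0.00050 × 400) = 0.81873
Parallel (M2 and M3): 1 − (1 − 0.78978)(1 − 0.74082) = 0.94552
Series (M4 and M5): 0.85899 × 0.83862 = 0.72037
Parallel ([0.72037] and M6): 1 − (1 − 0.72037)(1 − 0.81873) = 0.94931
Series (M1, [0.94552], and [0.94931]): 0.94933 × 0.94552 × 0.94931 = 0.852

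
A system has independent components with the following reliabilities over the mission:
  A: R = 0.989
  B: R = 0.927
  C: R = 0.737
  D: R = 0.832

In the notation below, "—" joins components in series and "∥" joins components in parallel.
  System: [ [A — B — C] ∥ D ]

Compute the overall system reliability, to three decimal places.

Series (A, B, and C): 0.98900 × 0.92700 × 0.73700 = 0.67568
Parallel ([0.67568] and D): 1 − (1 − 0.67568)(1 − 0.83200) = 0.946

0.946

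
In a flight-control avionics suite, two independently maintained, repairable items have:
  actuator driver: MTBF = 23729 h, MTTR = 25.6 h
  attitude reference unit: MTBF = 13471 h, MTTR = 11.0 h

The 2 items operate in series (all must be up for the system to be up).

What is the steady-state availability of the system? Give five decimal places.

0.99811

A(actuator driver) = MTBF/(MTBF+MTTR) = 23729/(23729+25.6) = 0.998922
A(attitude reference unit) = MTBF/(MTBF+MTTR) = 13471/(13471+11.0) = 0.999184
Series availability: 0.998922 × 0.999184 = 0.99811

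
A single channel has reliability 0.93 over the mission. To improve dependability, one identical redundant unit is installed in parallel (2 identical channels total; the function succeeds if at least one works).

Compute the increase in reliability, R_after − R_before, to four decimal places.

R_before = 0.93
R_after = 1 − (1 − 0.93)^2 = 0.9951
ΔR = 0.9951 − 0.93 = 0.0651

0.0651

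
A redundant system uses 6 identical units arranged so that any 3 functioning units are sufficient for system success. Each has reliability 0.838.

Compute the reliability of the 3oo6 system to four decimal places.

0.9922

R = Σ_{i=3}^{6} C(6,i) p^i (1−p)^{6−i} with p = 0.838
C(6,3)·0.838^3·0.162^3 = 0.050039
C(6,4)·0.838^4·0.162^2 = 0.194132
C(6,5)·0.838^5·0.162^1 = 0.401686
C(6,6)·0.838^6·0.162^0 = 0.346309
Sum = 0.9922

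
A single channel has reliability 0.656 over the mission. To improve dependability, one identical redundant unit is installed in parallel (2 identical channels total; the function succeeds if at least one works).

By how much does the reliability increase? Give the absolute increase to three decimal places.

0.226

R_before = 0.656
R_after = 1 − (1 − 0.656)^2 = 0.882
ΔR = 0.882 − 0.656 = 0.226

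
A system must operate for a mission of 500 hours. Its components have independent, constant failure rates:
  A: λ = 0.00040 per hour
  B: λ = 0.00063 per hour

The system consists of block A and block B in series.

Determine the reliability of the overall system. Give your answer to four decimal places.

R(A) = exp(−0.00040 × 500) = 0.818731
R(B) = exp(−0.00063 × 500) = 0.729789
Series (A and B): 0.818731 × 0.729789 = 0.5975

0.5975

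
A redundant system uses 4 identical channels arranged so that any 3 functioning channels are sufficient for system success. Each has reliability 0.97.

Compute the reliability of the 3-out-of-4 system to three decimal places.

R = Σ_{i=3}^{4} C(4,i) p^i (1−p)^{4−i} with p = 0.97
C(4,3)·0.97^3·0.03^1 = 0.10952
C(4,4)·0.97^4·0.03^0 = 0.88529
Sum = 0.995

0.995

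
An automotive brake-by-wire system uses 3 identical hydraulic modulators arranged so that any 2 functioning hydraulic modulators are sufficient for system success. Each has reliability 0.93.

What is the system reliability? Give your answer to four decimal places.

0.9860

R = Σ_{i=2}^{3} C(3,i) p^i (1−p)^{3−i} with p = 0.93
C(3,2)·0.93^2·0.07^1 = 0.181629
C(3,3)·0.93^3·0.07^0 = 0.804357
Sum = 0.9860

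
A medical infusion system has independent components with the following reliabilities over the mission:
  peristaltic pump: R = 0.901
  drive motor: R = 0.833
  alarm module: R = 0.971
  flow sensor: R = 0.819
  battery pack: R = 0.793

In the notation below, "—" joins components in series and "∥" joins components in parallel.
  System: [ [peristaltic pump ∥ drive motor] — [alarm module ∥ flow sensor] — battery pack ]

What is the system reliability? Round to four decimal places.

Parallel (peristaltic pump and drive motor): 1 − (1 − 0.901000)(1 − 0.833000) = 0.983467
Parallel (alarm module and flow sensor): 1 − (1 − 0.971000)(1 − 0.819000) = 0.994751
Series ([0.983467], [0.994751], and battery pack): 0.983467 × 0.994751 × 0.793000 = 0.7758

0.7758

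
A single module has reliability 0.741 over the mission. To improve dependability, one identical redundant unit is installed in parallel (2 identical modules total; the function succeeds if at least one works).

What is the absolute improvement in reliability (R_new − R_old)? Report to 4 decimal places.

R_before = 0.741
R_after = 1 − (1 − 0.741)^2 = 0.9329
ΔR = 0.9329 − 0.741 = 0.1919

0.1919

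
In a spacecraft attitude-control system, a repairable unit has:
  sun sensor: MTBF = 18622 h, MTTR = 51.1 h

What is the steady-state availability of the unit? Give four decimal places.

0.9973

A(sun sensor) = MTBF/(MTBF+MTTR) = 18622/(18622+51.1) = 0.9973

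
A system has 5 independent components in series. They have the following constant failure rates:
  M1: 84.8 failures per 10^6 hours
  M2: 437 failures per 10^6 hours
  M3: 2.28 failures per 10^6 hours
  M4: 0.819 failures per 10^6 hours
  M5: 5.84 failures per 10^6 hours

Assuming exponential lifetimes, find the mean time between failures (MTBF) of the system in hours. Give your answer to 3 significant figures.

Series of exponential components: λ_sys = Σ λ_i
λ_sys = 0.0000848 + 0.000437 + 0.00000228 + 0.000000819 + 0.00000584 = 5.3074e-04 /h
MTBF = 1 / λ_sys = 1880 h

1880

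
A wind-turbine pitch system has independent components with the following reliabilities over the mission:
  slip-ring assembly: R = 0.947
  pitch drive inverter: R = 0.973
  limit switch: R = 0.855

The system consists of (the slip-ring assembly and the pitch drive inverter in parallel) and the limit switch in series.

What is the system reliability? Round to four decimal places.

0.8538

Parallel (slip-ring assembly and pitch drive inverter): 1 − (1 − 0.947000)(1 − 0.973000) = 0.998569
Series ([0.998569] and limit switch): 0.998569 × 0.855000 = 0.8538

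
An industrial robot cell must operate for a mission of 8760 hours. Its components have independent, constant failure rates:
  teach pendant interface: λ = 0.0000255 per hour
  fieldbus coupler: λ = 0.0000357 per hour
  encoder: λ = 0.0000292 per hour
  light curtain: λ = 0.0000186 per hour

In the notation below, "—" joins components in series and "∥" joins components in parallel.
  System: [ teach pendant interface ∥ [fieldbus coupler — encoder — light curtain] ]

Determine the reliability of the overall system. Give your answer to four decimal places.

R(teach pendant interface) = exp(−0.0000255 × 8760) = 0.799811
R(fieldbus coupler) = exp(−0.0000357 × 8760) = 0.731446
R(encoder) = exp(−0.0000292 × 8760) = 0.774303
R(light curtain) = exp(−0.0000186 × 8760) = 0.849646
Series (fieldbus coupler, encoder, and light curtain): 0.731446 × 0.774303 × 0.849646 = 0.481206
Parallel (teach pendant interface and [0.481206]): 1 − (1 − 0.799811)(1 − 0.481206) = 0.8961

0.8961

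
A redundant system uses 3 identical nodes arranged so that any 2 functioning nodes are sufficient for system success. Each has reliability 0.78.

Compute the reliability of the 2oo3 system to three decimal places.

R = Σ_{i=2}^{3} C(3,i) p^i (1−p)^{3−i} with p = 0.78
C(3,2)·0.78^2·0.22^1 = 0.40154
C(3,3)·0.78^3·0.22^0 = 0.47455
Sum = 0.876

0.876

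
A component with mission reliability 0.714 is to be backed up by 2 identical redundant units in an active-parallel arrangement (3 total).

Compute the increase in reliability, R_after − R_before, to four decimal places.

0.2626

R_before = 0.714
R_after = 1 − (1 − 0.714)^3 = 0.9766
ΔR = 0.9766 − 0.714 = 0.2626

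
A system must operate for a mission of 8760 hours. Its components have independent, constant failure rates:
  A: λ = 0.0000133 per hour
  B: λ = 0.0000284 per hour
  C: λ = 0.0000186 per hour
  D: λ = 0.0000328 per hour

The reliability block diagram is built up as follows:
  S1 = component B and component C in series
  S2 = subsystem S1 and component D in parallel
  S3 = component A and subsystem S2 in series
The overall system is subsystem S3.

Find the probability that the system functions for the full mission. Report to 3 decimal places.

R(A) = exp(−0.0000133 × 8760) = 0.89002
R(B) = exp(−0.0000284 × 8760) = 0.77975
R(C) = exp(−0.0000186 × 8760) = 0.84965
R(D) = exp(−0.0000328 × 8760) = 0.75027
Series (B and C): 0.77975 × 0.84965 = 0.66251
Parallel ([0.66251] and D): 1 − (1 − 0.66251)(1 − 0.75027) = 0.91572
Series (A and [0.91572]): 0.89002 × 0.91572 = 0.815

0.815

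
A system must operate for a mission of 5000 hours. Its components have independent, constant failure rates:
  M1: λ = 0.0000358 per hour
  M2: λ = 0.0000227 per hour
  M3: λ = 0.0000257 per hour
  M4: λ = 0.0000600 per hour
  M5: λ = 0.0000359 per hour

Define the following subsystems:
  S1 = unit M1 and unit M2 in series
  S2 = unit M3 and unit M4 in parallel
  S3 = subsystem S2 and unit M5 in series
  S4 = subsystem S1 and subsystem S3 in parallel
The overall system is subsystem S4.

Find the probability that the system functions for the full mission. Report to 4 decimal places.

0.9517

R(M1) = exp(−0.0000358 × 5000) = 0.836106
R(M2) = exp(−0.0000227 × 5000) = 0.892704
R(M3) = exp(−0.0000257 × 5000) = 0.879414
R(M4) = exp(−0.0000600 × 5000) = 0.740818
R(M5) = exp(−0.0000359 × 5000) = 0.835688
Series (M1 and M2): 0.836106 × 0.892704 = 0.746395
Parallel (M3 and M4): 1 − (1 − 0.879414)(1 − 0.740818) = 0.968746
Series ([0.968746] and M5): 0.968746 × 0.835688 = 0.809569
Parallel ([0.746395] and [0.809569]): 1 − (1 − 0.746395)(1 − 0.809569) = 0.9517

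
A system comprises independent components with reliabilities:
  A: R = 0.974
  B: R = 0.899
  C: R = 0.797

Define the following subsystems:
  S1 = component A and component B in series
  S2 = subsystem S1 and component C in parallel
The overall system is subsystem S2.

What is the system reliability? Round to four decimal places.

Series (A and B): 0.974000 × 0.899000 = 0.875626
Parallel ([0.875626] and C): 1 − (1 − 0.875626)(1 − 0.797000) = 0.9748

0.9748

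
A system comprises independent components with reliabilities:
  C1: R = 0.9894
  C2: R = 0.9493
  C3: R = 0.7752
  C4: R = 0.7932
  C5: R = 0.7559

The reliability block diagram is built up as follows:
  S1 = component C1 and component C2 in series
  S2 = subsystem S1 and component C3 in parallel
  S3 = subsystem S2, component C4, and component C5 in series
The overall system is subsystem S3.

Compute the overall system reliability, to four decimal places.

Series (C1 and C2): 0.989400 × 0.949300 = 0.939237
Parallel ([0.939237] and C3): 1 − (1 − 0.939237)(1 − 0.775200) = 0.986340
Series ([0.986340], C4, and C5): 0.986340 × 0.793200 × 0.755900 = 0.5914

0.5914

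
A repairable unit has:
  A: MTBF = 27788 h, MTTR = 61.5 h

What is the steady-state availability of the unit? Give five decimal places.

A(A) = MTBF/(MTBF+MTTR) = 27788/(27788+61.5) = 0.99779

0.99779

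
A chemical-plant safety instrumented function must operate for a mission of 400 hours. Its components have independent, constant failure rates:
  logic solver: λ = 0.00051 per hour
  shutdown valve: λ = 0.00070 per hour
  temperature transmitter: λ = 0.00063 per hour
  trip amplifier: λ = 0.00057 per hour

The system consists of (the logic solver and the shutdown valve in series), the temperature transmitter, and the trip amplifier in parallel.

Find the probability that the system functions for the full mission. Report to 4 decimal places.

0.9826

R(logic solver) = exp(−0.00051 × 400) = 0.815462
R(shutdown valve) = exp(−0.00070 × 400) = 0.755784
R(temperature transmitter) = exp(−0.00063 × 400) = 0.777245
R(trip amplifier) = exp(−0.00057 × 400) = 0.796124
Series (logic solver and shutdown valve): 0.815462 × 0.755784 = 0.616313
Parallel ([0.616313], temperature transmitter, and trip amplifier): 1 − (1 − 0.616313)(1 − 0.777245)(1 − 0.796124) = 0.9826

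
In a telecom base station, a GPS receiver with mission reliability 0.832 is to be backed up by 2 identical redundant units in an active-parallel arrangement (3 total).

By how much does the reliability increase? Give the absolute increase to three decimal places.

0.163

R_before = 0.832
R_after = 1 − (1 − 0.832)^3 = 0.995
ΔR = 0.995 − 0.832 = 0.163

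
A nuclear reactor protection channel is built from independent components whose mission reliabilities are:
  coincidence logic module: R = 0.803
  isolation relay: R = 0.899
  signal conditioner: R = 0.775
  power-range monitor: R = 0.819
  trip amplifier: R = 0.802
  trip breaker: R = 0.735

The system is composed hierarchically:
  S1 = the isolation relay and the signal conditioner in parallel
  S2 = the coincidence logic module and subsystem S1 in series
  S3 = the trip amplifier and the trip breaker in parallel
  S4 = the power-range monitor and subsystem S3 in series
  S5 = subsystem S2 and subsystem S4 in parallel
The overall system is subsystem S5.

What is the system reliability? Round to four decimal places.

Parallel (isolation relay and signal conditioner): 1 − (1 − 0.899000)(1 − 0.775000) = 0.977275
Series (coincidence logic module and [0.977275]): 0.803000 × 0.977275 = 0.784752
Parallel (trip amplifier and trip breaker): 1 − (1 − 0.802000)(1 − 0.735000) = 0.947530
Series (power-range monitor and [0.947530]): 0.819000 × 0.947530 = 0.776027
Parallel ([0.784752] and [0.776027]): 1 − (1 − 0.784752)(1 − 0.776027) = 0.9518

0.9518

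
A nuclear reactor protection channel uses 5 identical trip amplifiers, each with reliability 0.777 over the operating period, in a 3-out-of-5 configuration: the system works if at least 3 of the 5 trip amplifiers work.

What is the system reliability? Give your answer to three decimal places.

R = Σ_{i=3}^{5} C(5,i) p^i (1−p)^{5−i} with p = 0.777
C(5,3)·0.777^3·0.223^2 = 0.23328
C(5,4)·0.777^4·0.223^1 = 0.40640
C(5,5)·0.777^5·0.223^0 = 0.28321
Sum = 0.923

0.923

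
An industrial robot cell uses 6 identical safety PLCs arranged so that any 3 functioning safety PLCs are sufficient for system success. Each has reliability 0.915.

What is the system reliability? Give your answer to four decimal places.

0.9993

R = Σ_{i=3}^{6} C(6,i) p^i (1−p)^{6−i} with p = 0.915
C(6,3)·0.915^3·0.085^3 = 0.009409
C(6,4)·0.915^4·0.085^2 = 0.075965
C(6,5)·0.915^5·0.085^1 = 0.327096
C(6,6)·0.915^6·0.085^0 = 0.586849
Sum = 0.9993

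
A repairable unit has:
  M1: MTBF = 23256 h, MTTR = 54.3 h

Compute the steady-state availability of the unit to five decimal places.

A(M1) = MTBF/(MTBF+MTTR) = 23256/(23256+54.3) = 0.99767

0.99767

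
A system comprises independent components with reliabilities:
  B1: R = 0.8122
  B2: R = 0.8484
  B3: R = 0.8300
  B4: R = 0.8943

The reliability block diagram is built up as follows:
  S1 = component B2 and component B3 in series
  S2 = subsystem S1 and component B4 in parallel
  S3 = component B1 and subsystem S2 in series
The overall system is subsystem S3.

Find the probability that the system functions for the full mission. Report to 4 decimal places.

0.7868

Series (B2 and B3): 0.848400 × 0.830000 = 0.704172
Parallel ([0.704172] and B4): 1 − (1 − 0.704172)(1 − 0.894300) = 0.968731
Series (B1 and [0.968731]): 0.812200 × 0.968731 = 0.7868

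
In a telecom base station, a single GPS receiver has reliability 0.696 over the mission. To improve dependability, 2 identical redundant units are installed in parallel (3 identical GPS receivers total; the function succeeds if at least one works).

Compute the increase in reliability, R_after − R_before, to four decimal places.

0.2759

R_before = 0.696
R_after = 1 − (1 − 0.696)^3 = 0.9719
ΔR = 0.9719 − 0.696 = 0.2759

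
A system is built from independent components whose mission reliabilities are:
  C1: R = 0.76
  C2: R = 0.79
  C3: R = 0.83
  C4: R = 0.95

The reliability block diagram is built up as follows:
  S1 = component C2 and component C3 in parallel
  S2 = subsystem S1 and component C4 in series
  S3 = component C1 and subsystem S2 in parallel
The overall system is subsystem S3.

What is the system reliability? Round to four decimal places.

Parallel (C2 and C3): 1 − (1 − 0.790000)(1 − 0.830000) = 0.964300
Series ([0.964300] and C4): 0.964300 × 0.950000 = 0.916085
Parallel (C1 and [0.916085]): 1 − (1 − 0.760000)(1 − 0.916085) = 0.9799

0.9799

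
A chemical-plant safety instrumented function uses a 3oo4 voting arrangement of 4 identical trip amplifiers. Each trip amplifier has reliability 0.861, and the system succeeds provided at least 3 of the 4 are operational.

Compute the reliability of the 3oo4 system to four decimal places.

R = Σ_{i=3}^{4} C(4,i) p^i (1−p)^{4−i} with p = 0.861
C(4,3)·0.861^3·0.139^1 = 0.354882
C(4,4)·0.861^4·0.139^0 = 0.549557
Sum = 0.9044

0.9044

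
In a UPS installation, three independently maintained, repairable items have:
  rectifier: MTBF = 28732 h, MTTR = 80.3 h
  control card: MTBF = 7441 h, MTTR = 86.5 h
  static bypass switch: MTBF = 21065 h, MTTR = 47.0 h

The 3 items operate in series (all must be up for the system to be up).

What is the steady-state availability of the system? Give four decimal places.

A(rectifier) = MTBF/(MTBF+MTTR) = 28732/(28732+80.3) = 0.997213
A(control card) = MTBF/(MTBF+MTTR) = 7441/(7441+86.5) = 0.988509
A(static bypass switch) = MTBF/(MTBF+MTTR) = 21065/(21065+47.0) = 0.997774
Series availability: 0.997213 × 0.988509 × 0.997774 = 0.9836

0.9836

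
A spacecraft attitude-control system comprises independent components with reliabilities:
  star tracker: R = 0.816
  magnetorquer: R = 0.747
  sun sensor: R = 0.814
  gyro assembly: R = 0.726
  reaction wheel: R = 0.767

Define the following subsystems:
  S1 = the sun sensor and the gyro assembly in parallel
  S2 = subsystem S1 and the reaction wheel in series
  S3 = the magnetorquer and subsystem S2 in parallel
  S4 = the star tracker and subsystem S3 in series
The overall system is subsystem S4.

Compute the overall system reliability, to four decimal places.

0.7598

Parallel (sun sensor and gyro assembly): 1 − (1 − 0.814000)(1 − 0.726000) = 0.949036
Series ([0.949036] and reaction wheel): 0.949036 × 0.767000 = 0.727911
Parallel (magnetorquer and [0.727911]): 1 − (1 − 0.747000)(1 − 0.727911) = 0.931161
Series (star tracker and [0.931161]): 0.816000 × 0.931161 = 0.7598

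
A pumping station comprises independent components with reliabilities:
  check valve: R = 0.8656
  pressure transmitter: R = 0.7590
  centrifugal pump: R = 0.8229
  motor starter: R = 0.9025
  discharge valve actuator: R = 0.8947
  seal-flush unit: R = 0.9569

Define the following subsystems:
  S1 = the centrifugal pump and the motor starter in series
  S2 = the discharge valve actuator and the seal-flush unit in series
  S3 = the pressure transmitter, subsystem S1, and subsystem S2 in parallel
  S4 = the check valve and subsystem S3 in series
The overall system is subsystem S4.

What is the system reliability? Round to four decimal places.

Series (centrifugal pump and motor starter): 0.822900 × 0.902500 = 0.742667
Series (discharge valve actuator and seal-flush unit): 0.894700 × 0.956900 = 0.856138
Parallel (pressure transmitter, [0.742667], and [0.856138]): 1 − (1 − 0.759000)(1 − 0.742667)(1 − 0.856138) = 0.991078
Series (check valve and [0.991078]): 0.865600 × 0.991078 = 0.8579

0.8579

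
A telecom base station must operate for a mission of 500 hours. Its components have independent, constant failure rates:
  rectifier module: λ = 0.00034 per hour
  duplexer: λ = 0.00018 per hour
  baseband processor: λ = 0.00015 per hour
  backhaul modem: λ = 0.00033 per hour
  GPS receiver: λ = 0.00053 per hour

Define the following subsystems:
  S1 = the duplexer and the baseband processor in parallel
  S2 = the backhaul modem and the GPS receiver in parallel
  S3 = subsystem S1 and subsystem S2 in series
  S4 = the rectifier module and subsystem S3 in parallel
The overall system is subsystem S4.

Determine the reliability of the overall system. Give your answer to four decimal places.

R(rectifier module) = exp(−0.00034 × 500) = 0.843665
R(duplexer) = exp(−0.00018 × 500) = 0.913931
R(baseband processor) = exp(−0.00015 × 500) = 0.927743
R(backhaul modem) = exp(−0.00033 × 500) = 0.847894
R(GPS receiver) = exp(−0.00053 × 500) = 0.767206
Parallel (duplexer and baseband processor): 1 − (1 − 0.913931)(1 − 0.927743) = 0.993781
Parallel (backhaul modem and GPS receiver): 1 − (1 − 0.847894)(1 − 0.767206) = 0.964591
Series ([0.993781] and [0.964591]): 0.993781 × 0.964591 = 0.958592
Parallel (rectifier module and [0.958592]): 1 − (1 − 0.843665)(1 − 0.958592) = 0.9935

0.9935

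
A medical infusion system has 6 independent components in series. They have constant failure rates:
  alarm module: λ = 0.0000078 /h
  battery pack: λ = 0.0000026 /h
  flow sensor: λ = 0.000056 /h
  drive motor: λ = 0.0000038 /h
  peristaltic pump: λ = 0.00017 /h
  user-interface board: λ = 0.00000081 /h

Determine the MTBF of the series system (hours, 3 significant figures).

Series of exponential components: λ_sys = Σ λ_i
λ_sys = 0.0000078 + 0.0000026 + 0.000056 + 0.0000038 + 0.00017 + 0.00000081 = 2.4101e-04 /h
MTBF = 1 / λ_sys = 4150 h

4150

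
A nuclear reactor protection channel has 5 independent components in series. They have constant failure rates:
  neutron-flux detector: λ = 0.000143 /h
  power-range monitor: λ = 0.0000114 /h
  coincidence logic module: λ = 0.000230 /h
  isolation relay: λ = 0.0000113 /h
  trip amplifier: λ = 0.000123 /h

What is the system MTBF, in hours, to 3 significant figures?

Series of exponential components: λ_sys = Σ λ_i
λ_sys = 0.000143 + 0.0000114 + 0.000230 + 0.0000113 + 0.000123 = 5.1870e-04 /h
MTBF = 1 / λ_sys = 1930 h

1930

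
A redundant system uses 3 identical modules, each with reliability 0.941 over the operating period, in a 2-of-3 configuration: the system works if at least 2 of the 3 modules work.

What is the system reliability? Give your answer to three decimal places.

R = Σ_{i=2}^{3} C(3,i) p^i (1−p)^{3−i} with p = 0.941
C(3,2)·0.941^2·0.059^1 = 0.15673
C(3,3)·0.941^3·0.059^0 = 0.83324
Sum = 0.990

0.990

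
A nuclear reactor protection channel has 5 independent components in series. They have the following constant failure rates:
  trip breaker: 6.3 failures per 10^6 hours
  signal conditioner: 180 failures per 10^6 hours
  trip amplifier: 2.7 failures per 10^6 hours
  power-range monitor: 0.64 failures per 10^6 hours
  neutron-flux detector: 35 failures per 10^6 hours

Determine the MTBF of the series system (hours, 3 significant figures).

Series of exponential components: λ_sys = Σ λ_i
λ_sys = 0.0000063 + 0.00018 + 0.0000027 + 0.00000064 + 0.000035 = 2.2464e-04 /h
MTBF = 1 / λ_sys = 4450 h

4450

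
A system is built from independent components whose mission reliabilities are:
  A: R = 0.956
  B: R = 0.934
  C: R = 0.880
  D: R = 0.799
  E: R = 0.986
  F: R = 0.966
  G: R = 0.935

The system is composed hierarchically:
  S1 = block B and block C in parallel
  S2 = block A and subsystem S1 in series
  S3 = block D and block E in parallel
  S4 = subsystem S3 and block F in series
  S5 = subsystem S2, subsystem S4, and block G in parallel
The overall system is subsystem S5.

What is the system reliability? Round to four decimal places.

0.9999

Parallel (B and C): 1 − (1 − 0.934000)(1 − 0.880000) = 0.992080
Series (A and [0.992080]): 0.956000 × 0.992080 = 0.948428
Parallel (D and E): 1 − (1 − 0.799000)(1 − 0.986000) = 0.997186
Series ([0.997186] and F): 0.997186 × 0.966000 = 0.963282
Parallel ([0.948428], [0.963282], and G): 1 − (1 − 0.948428)(1 − 0.963282)(1 − 0.935000) = 0.9999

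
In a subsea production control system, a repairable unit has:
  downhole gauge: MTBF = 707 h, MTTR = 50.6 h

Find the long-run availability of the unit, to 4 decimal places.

A(downhole gauge) = MTBF/(MTBF+MTTR) = 707/(707+50.6) = 0.9332

0.9332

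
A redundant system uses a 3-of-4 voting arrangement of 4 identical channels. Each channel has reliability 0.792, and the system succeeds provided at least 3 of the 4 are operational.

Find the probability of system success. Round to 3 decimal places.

0.807

R = Σ_{i=3}^{4} C(4,i) p^i (1−p)^{4−i} with p = 0.792
C(4,3)·0.792^3·0.208^1 = 0.41333
C(4,4)·0.792^4·0.208^0 = 0.39346
Sum = 0.807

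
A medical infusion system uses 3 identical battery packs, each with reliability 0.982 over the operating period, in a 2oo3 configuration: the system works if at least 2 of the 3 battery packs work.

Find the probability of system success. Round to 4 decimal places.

0.9990

R = Σ_{i=2}^{3} C(3,i) p^i (1−p)^{3−i} with p = 0.982
C(3,2)·0.982^2·0.018^1 = 0.052073
C(3,3)·0.982^3·0.018^0 = 0.946966
Sum = 0.9990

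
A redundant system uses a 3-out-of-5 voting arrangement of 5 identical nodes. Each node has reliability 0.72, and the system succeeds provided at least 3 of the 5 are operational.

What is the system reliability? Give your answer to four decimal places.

R = Σ_{i=3}^{5} C(5,i) p^i (1−p)^{5−i} with p = 0.72
C(5,3)·0.72^3·0.28^2 = 0.292626
C(5,4)·0.72^4·0.28^1 = 0.376234
C(5,5)·0.72^5·0.28^0 = 0.193492
Sum = 0.8624

0.8624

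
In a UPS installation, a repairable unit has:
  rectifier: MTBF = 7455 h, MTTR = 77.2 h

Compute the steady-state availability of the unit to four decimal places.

0.9898

A(rectifier) = MTBF/(MTBF+MTTR) = 7455/(7455+77.2) = 0.9898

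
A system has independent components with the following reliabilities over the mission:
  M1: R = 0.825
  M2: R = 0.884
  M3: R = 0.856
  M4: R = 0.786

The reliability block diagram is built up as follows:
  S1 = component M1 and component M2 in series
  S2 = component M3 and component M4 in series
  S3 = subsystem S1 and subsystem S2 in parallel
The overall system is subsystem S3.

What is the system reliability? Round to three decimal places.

Series (M1 and M2): 0.82500 × 0.88400 = 0.72930
Series (M3 and M4): 0.85600 × 0.78600 = 0.67282
Parallel ([0.72930] and [0.67282]): 1 − (1 − 0.72930)(1 − 0.67282) = 0.911

0.911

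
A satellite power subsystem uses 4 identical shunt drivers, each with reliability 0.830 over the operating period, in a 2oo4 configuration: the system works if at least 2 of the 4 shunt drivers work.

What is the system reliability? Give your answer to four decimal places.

0.9829

R = Σ_{i=2}^{4} C(4,i) p^i (1−p)^{4−i} with p = 0.830
C(4,2)·0.830^2·0.170^2 = 0.119455
C(4,3)·0.830^3·0.170^1 = 0.388815
C(4,4)·0.830^4·0.170^0 = 0.474583
Sum = 0.9829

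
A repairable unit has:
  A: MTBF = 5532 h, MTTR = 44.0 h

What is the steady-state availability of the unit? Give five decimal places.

A(A) = MTBF/(MTBF+MTTR) = 5532/(5532+44.0) = 0.99211

0.99211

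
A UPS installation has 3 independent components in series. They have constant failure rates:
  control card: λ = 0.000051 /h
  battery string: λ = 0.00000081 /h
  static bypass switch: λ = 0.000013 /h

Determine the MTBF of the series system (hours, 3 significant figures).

15400

Series of exponential components: λ_sys = Σ λ_i
λ_sys = 0.000051 + 0.00000081 + 0.000013 = 6.4810e-05 /h
MTBF = 1 / λ_sys = 15400 h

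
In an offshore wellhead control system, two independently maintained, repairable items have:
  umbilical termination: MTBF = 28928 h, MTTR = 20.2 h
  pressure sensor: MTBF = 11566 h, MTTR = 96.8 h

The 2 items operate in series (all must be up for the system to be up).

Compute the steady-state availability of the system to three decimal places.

A(umbilical termination) = MTBF/(MTBF+MTTR) = 28928/(28928+20.2) = 0.999302
A(pressure sensor) = MTBF/(MTBF+MTTR) = 11566/(11566+96.8) = 0.991700
Series availability: 0.999302 × 0.991700 = 0.991

0.991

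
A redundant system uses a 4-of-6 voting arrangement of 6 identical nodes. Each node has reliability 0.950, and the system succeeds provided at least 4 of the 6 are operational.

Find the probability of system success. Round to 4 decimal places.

R = Σ_{i=4}^{6} C(6,i) p^i (1−p)^{6−i} with p = 0.950
C(6,4)·0.950^4·0.050^2 = 0.030544
C(6,5)·0.950^5·0.050^1 = 0.232134
C(6,6)·0.950^6·0.050^0 = 0.735092
Sum = 0.9978

0.9978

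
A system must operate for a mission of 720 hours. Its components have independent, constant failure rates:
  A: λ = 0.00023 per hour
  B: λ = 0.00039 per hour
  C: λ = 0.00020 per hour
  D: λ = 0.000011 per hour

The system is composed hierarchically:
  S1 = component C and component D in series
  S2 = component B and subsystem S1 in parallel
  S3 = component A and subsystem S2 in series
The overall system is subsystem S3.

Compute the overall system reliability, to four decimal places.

0.8181

R(A) = exp(−0.00023 × 720) = 0.847385
R(B) = exp(−0.00039 × 720) = 0.755179
R(C) = exp(−0.00020 × 720) = 0.865888
R(D) = exp(−0.000011 × 720) = 0.992111
Series (C and D): 0.865888 × 0.992111 = 0.859057
Parallel (B and [0.859057]): 1 − (1 − 0.755179)(1 − 0.859057) = 0.965494
Series (A and [0.965494]): 0.847385 × 0.965494 = 0.8181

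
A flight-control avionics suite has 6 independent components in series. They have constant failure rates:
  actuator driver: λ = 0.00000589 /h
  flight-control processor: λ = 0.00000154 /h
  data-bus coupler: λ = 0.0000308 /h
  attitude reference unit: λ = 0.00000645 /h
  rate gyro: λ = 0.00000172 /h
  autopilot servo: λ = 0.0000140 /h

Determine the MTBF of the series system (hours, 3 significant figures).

Series of exponential components: λ_sys = Σ λ_i
λ_sys = 0.00000589 + 0.00000154 + 0.0000308 + 0.00000645 + 0.00000172 + 0.0000140 = 6.0400e-05 /h
MTBF = 1 / λ_sys = 16600 h

16600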